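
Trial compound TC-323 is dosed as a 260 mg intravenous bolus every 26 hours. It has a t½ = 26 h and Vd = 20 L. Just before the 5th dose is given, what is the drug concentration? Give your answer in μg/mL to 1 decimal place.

12.2 μg/mL

f = (1/2)^(τ/t½) = (1/2)^(26/26) ≈ 0.5000.
C₀ = D/Vd = 260/20 ≈ 13.000 μg/mL.
Before the 5th dose, 4 doses have been given. Superposition: Cmin = C₀·(f + f² + … + f^4).
≈ 13.000 × (0.5000 + 0.2500 + 0.1250 + 0.0625) ≈ 13.000 × 0.9375 ≈ 12.188 μg/mL.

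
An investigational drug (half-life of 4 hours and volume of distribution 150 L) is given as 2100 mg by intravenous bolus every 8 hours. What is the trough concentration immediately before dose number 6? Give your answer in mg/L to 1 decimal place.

f = (1/2)^(τ/t½) = (1/2)^(8/4) ≈ 0.2500.
C₀ = D/Vd = 2100/150 ≈ 14.000 mg/L.
Before the 6th dose, 5 doses have been given. Superposition: Cmin = C₀·(f + f² + … + f^5).
≈ 14.000 × (0.2500 + 0.0625 + 0.0156 + 0.0039 + 0.0010) ≈ 14.000 × 0.3330 ≈ 4.662 mg/L.

4.7 mg/L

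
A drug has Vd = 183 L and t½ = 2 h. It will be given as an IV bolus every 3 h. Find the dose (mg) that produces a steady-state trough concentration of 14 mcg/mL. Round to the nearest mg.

4684 mg

τ/t½ = 3/2 ≈ 1.5, so f = (1/2)^(3/2) ≈ 0.353553.
Cmin,ss = (D/Vd)·f/(1−f), so D = Cmin,ss·Vd·(1−f)/f.
D = 14 × 183 × (1−f)/f ≈ 14 × 183 × 1.82843 ≈ 4684.44 mg.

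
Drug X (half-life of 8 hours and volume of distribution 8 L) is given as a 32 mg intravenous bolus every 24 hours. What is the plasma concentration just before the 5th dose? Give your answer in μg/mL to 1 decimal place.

f = (1/2)^(τ/t½) = (1/2)^(24/8) ≈ 0.1250.
C₀ = D/Vd = 32/8 ≈ 4.000 μg/mL.
Before the 5th dose, 4 doses have been given. Superposition: Cmin = C₀·(f + f² + … + f^4).
≈ 4.000 × (0.1250 + 0.0156 + 0.0020 + 0.0002) ≈ 4.000 × 0.1428 ≈ 0.571 μg/mL.

0.6 μg/mL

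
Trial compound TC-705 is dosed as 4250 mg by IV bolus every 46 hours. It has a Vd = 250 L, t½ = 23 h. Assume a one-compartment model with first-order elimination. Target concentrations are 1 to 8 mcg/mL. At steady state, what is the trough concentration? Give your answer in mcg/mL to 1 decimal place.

The dosing interval is 2 half-lives, so f = 2^(−2) = 0.25.
At steady state, R = 1/(1 − 0.25) = 4/3.
Single-dose peak C₀ = D/Vd = 4250/250 = 17 mcg/mL.
Steady-state peak Cmax,ss = C₀·R = 17 × 4/3 ≈ 22.667 mcg/mL.
Steady-state trough Cmin,ss = Cmax,ss·f ≈ 22.667 × 0.25 ≈ 5.667 mcg/mL.
Trough 5.7 mcg/mL vs MEC 1 mcg/mL: adequate.

5.7 mcg/mL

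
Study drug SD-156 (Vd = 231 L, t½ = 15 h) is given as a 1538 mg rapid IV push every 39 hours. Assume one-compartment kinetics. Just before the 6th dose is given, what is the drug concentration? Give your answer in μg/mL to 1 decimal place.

1.3 μg/mL

f = (1/2)^(τ/t½) = (1/2)^(39/15) ≈ 0.1649.
C₀ = D/Vd = 1538/231 ≈ 6.658 μg/mL.
Before the 6th dose, 5 doses have been given. Superposition: Cmin = C₀·(f + f² + … + f^5).
≈ 6.658 × (0.1649 + 0.0272 + 0.0045 + 0.0007 + 0.0001) ≈ 6.658 × 0.1974 ≈ 1.314 μg/mL.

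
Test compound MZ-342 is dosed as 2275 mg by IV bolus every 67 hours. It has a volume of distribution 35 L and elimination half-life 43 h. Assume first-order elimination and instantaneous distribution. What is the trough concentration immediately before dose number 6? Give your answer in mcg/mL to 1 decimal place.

f = (1/2)^(τ/t½) = (1/2)^(67/43) ≈ 0.3396.
C₀ = D/Vd = 2275/35 ≈ 65.000 mcg/mL.
Before the 6th dose, 5 doses have been given. Superposition: Cmin = C₀·(f + f² + … + f^5).
≈ 65.000 × (0.3396 + 0.1153 + 0.0392 + 0.0133 + 0.0045) ≈ 65.000 × 0.5119 ≈ 33.273 mcg/mL.

33.3 mcg/mL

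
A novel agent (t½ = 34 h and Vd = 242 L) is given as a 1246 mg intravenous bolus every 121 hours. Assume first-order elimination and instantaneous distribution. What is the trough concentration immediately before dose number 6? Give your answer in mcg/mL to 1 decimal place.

f = (1/2)^(τ/t½) = (1/2)^(121/34) ≈ 0.0849.
C₀ = D/Vd = 1246/242 ≈ 5.149 mcg/mL.
Before the 6th dose, 5 doses have been given. Superposition: Cmin = C₀·(f + f² + … + f^5).
≈ 5.149 × (0.0849 + 0.0072 + 0.0006 + 0.0001 + 0.0000) ≈ 5.149 × 0.0928 ≈ 0.478 mcg/mL.

0.5 mcg/mL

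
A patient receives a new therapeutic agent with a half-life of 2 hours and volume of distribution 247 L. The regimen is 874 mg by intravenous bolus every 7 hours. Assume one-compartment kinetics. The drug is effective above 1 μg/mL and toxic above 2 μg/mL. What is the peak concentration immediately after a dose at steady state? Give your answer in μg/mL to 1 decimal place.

Over one 7-h interval, 7/2 ≈ 3.5 half-lives elapse, leaving f ≈ 0.0884 of each dose.
At steady state, accumulation factor R = 1/(1 − e^(−kτ)) ≈ 1.0970.
Single-dose peak C₀ = D/Vd = 874/247 ≈ 3.538 μg/mL.
Cmax,ss = C₀/(1 − f) ≈ 3.538/0.9116 ≈ 3.881 μg/mL.
Peak 3.9 μg/mL vs MTC 2 μg/mL: exceeds toxic threshold.

3.9 μg/mL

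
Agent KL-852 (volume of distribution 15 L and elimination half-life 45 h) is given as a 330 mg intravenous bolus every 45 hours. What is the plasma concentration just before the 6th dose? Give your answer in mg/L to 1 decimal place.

f = (1/2)^(τ/t½) = (1/2)^(45/45) ≈ 0.5000.
C₀ = D/Vd = 330/15 ≈ 22.000 mg/L.
Before the 6th dose, 5 doses have been given. Superposition: Cmin = C₀·(f + f² + … + f^5).
≈ 22.000 × (0.5000 + 0.2500 + 0.1250 + 0.0625 + 0.0313) ≈ 22.000 × 0.9688 ≈ 21.314 mg/L.

21.3 mg/L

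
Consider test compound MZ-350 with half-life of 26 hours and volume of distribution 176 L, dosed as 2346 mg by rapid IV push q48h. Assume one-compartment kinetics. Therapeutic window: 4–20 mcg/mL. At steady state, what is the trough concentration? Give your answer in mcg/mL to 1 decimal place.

k = ln2/t½ = ln2/26 ≈ 0.026660 h⁻¹; fraction remaining f = e^(−kτ) = e^(−0.026660×48) ≈ 0.2781.
Each bolus raises the concentration by D/Vd = 2346/176 ≈ 13.330 mcg/mL.
Steady-state trough Cmin,ss = C₀·f/(1−f) ≈ 13.330 × 0.2781/0.7219 ≈ 5.135 mcg/mL.
Trough 5.1 mcg/mL vs MEC 4 mcg/mL: adequate.

5.1 mcg/mL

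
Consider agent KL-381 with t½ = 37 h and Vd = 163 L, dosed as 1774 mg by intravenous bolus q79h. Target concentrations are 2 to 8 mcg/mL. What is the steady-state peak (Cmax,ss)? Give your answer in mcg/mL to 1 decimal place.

14.1 mcg/mL

τ/t½ = 79/37 ≈ 2.1351, so fraction remaining f = (1/2)^(79/37) ≈ 0.2276.
At steady state, accumulation factor R = 1/(1 − e^(−kτ)) ≈ 1.2947.
Single-dose peak C₀ = D/Vd = 1774/163 ≈ 10.883 mcg/mL.
Cmax,ss = C₀/(1 − f) ≈ 10.883/0.7724 ≈ 14.090 mcg/mL.
Peak 14.1 mcg/mL vs MTC 8 mcg/mL: exceeds toxic threshold.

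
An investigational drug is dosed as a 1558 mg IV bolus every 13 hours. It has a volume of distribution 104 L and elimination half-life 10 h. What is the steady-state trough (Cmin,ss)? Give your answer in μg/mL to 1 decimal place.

10.2 μg/mL

k = ln2/t½ = ln2/10 ≈ 0.069315 h⁻¹; fraction remaining f = e^(−kτ) = e^(−0.069315×13) ≈ 0.4061.
Single-dose peak C₀ = D/Vd = 1558/104 ≈ 14.981 μg/mL.
Steady-state trough Cmin,ss = C₀·f/(1−f) ≈ 14.981 × 0.4061/0.5939 ≈ 10.244 μg/mL.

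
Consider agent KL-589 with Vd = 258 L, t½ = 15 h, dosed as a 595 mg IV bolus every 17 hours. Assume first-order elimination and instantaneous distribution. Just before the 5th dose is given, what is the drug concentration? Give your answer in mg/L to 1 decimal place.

f = (1/2)^(τ/t½) = (1/2)^(17/15) ≈ 0.4559.
C₀ = D/Vd = 595/258 ≈ 2.306 mg/L.
Before the 5th dose, 4 doses have been given. Superposition: Cmin = C₀·(f + f² + … + f^4).
≈ 2.306 × (0.4559 + 0.2078 + 0.0948 + 0.0432) ≈ 2.306 × 0.8017 ≈ 1.849 mg/L.

1.8 mg/L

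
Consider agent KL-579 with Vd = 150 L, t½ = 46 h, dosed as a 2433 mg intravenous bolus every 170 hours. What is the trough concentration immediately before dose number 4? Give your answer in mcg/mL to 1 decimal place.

1.4 mcg/mL

f = (1/2)^(τ/t½) = (1/2)^(170/46) ≈ 0.0772.
C₀ = D/Vd = 2433/150 ≈ 16.220 mcg/mL.
Before the 4th dose, 3 doses have been given. Superposition: Cmin = C₀·(f + f² + … + f^3).
≈ 16.220 × (0.0772 + 0.0060 + 0.0005) ≈ 16.220 × 0.0837 ≈ 1.358 mcg/mL.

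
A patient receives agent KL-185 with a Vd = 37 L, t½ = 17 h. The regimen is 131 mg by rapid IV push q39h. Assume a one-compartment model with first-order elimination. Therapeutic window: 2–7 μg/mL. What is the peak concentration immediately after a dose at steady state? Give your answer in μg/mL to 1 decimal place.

τ/t½ = 39/17 ≈ 2.2941, so fraction remaining f = (1/2)^(39/17) ≈ 0.2039.
Accumulation ratio R = 1/(1 − f) ≈ 1/0.7961 ≈ 1.2561.
Single-dose peak C₀ = D/Vd = 131/37 ≈ 3.541 μg/mL.
Steady-state peak Cmax,ss = C₀·R ≈ 3.541 × 1.2561 ≈ 4.448 μg/mL.
Peak 4.4 μg/mL vs MTC 7 μg/mL: below toxic threshold.

4.4 μg/mL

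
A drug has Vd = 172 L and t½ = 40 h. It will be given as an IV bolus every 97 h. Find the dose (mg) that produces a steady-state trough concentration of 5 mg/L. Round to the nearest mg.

3758 mg

τ/t½ = 97/40 ≈ 2.425, so f = (1/2)^(97/40) ≈ 0.186210.
Cmin,ss = (D/Vd)·f/(1−f), so D = Cmin,ss·Vd·(1−f)/f.
D = 5 × 172 × (1−f)/f ≈ 5 × 172 × 4.37028 ≈ 3758.44 mg.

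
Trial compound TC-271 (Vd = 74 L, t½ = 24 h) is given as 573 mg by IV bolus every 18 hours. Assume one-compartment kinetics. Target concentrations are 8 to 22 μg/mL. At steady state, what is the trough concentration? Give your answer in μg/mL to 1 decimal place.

11.4 μg/mL

τ/t½ = 18/24 ≈ 0.75, so fraction remaining f = (1/2)^(18/24) ≈ 0.5946.
Each bolus raises the concentration by D/Vd = 573/74 ≈ 7.743 μg/mL.
Steady-state trough Cmin,ss = C₀·f/(1−f) ≈ 7.743 × 0.5946/0.4054 ≈ 11.357 μg/mL.
Trough 11.4 μg/mL vs MEC 8 μg/mL: adequate.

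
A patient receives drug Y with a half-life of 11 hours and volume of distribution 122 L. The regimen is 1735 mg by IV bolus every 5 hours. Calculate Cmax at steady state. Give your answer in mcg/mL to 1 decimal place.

Over one 5-h interval, 5/11 ≈ 0.45455 half-lives elapse, leaving f ≈ 0.7297 of each dose.
At steady state, accumulation factor R = 1/(1 − e^(−kτ)) ≈ 3.6996.
Each bolus raises the concentration by D/Vd = 1735/122 ≈ 14.221 mcg/mL.
Cmax,ss = C₀/(1 − f) ≈ 14.221/0.2703 ≈ 52.612 mcg/mL.

52.6 mcg/mL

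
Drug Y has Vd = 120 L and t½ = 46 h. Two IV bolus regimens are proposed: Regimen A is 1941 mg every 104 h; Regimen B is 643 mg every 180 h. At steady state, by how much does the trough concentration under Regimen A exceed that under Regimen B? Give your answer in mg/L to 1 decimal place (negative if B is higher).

Regimen A: f = (1/2)^(104/46) ≈ 0.2086; Cmin,ss = (1941/120)·f/(1−f) ≈ 4.263 mg/L.
Regimen B: f = (1/2)^(180/46) ≈ 0.0664; Cmin,ss = (643/120)·f/(1−f) ≈ 0.381 mg/L.
Difference ≈ 4.263 − 0.381 ≈ 3.882 mg/L.

3.9 mg/L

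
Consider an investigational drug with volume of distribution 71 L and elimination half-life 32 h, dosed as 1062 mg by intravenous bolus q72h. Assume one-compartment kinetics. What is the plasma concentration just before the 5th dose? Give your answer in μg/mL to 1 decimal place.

f = (1/2)^(τ/t½) = (1/2)^(72/32) ≈ 0.2102.
C₀ = D/Vd = 1062/71 ≈ 14.958 μg/mL.
Before the 5th dose, 4 doses have been given. Superposition: Cmin = C₀·(f + f² + … + f^4).
≈ 14.958 × (0.2102 + 0.0442 + 0.0093 + 0.0020) ≈ 14.958 × 0.2657 ≈ 3.974 μg/mL.

4.0 μg/mL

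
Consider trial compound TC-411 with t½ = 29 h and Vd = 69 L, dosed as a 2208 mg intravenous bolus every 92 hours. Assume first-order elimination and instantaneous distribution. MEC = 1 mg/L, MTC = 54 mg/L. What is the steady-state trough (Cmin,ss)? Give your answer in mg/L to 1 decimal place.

4.0 mg/L

k = ln2/t½ = ln2/29 ≈ 0.023902 h⁻¹; fraction remaining f = e^(−kτ) = e^(−0.023902×92) ≈ 0.1109.
Accumulation ratio R = 1/(1 − f) ≈ 1/0.8891 ≈ 1.1247.
Single-dose peak C₀ = D/Vd = 2208/69 ≈ 32.000 mg/L.
Steady-state peak Cmax,ss = C₀·R ≈ 32.000 × 1.1247 ≈ 35.990 mg/L.
Steady-state trough Cmin,ss = Cmax,ss·f ≈ 35.990 × 0.1109 ≈ 3.991 mg/L.
Trough 4.0 mg/L vs MEC 1 mg/L: adequate.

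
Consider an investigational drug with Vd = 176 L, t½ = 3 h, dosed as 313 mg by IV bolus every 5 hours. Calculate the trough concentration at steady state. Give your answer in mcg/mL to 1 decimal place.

0.8 mcg/mL

τ/t½ = 5/3 ≈ 1.6667, so fraction remaining f = (1/2)^(5/3) ≈ 0.3150.
Accumulation ratio R = 1/(1 − f) ≈ 1/0.6850 ≈ 1.4599.
Each bolus raises the concentration by D/Vd = 313/176 ≈ 1.778 mcg/mL.
Cmax,ss = C₀/(1 − f) ≈ 1.778/0.6850 ≈ 2.596 mcg/mL.
Steady-state trough Cmin,ss = Cmax,ss·f ≈ 2.596 × 0.3150 ≈ 0.818 mcg/mL.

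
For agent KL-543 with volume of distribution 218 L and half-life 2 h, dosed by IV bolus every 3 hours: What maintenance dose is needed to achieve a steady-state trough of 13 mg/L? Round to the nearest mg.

τ/t½ = 3/2 ≈ 1.5, so f = (1/2)^(3/2) ≈ 0.353553.
Cmin,ss = (D/Vd)·f/(1−f), so D = Cmin,ss·Vd·(1−f)/f.
D = 13 × 218 × (1−f)/f ≈ 13 × 218 × 1.82843 ≈ 5181.77 mg.

5182 mg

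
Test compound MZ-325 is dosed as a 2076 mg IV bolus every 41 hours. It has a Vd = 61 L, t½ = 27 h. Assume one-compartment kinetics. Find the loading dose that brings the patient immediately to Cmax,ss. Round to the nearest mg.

f = (1/2)^(41/27) ≈ 0.349044; accumulation ratio R = 1/(1−f) ≈ 1.53620.
Loading dose to hit Cmax,ss on first dose: D_load = D_maint·R ≈ 2076 × 1.53620 ≈ 3189.15 mg.

3189 mg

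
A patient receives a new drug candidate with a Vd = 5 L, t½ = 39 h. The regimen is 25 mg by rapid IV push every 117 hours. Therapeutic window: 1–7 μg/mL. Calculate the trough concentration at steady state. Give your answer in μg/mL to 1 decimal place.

τ = 117 h = 3 half-lives, so f = (1/2)^3 = 0.125.
At steady state, R = 1/(1 − 0.125) = 8/7.
Single-dose peak C₀ = D/Vd = 25/5 = 5 μg/mL.
Steady-state peak Cmax,ss = C₀·R = 5 × 8/7 ≈ 5.714 μg/mL.
Steady-state trough Cmin,ss = Cmax,ss·f ≈ 5.714 × 0.125 ≈ 0.714 μg/mL.
Trough 0.7 μg/mL vs MEC 1 μg/mL: subtherapeutic.

0.7 μg/mL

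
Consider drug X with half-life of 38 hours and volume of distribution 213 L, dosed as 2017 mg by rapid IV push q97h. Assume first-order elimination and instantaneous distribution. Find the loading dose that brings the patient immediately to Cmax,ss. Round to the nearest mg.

2431 mg

f = (1/2)^(97/38) ≈ 0.170444; accumulation ratio R = 1/(1−f) ≈ 1.20546.
Loading dose to hit Cmax,ss on first dose: D_load = D_maint·R ≈ 2017 × 1.20546 ≈ 2431.41 mg.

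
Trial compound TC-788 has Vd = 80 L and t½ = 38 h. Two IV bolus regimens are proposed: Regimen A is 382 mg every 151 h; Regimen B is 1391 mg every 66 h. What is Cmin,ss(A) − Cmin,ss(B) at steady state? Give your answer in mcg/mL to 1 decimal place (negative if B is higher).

-7.1 mcg/mL

Regimen A: f = (1/2)^(151/38) ≈ 0.0637; Cmin,ss = (382/80)·f/(1−f) ≈ 0.325 mcg/mL.
Regimen B: f = (1/2)^(66/38) ≈ 0.3000; Cmin,ss = (1391/80)·f/(1−f) ≈ 7.452 mcg/mL.
Difference ≈ 0.325 − 7.452 ≈ -7.127 mcg/mL.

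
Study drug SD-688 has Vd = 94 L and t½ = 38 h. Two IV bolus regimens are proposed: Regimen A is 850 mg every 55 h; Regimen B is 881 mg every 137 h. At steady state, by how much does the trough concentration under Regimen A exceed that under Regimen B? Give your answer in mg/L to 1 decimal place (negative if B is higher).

Regimen A: f = (1/2)^(55/38) ≈ 0.3667; Cmin,ss = (850/94)·f/(1−f) ≈ 5.236 mg/L.
Regimen B: f = (1/2)^(137/38) ≈ 0.0822; Cmin,ss = (881/94)·f/(1−f) ≈ 0.839 mg/L.
Difference ≈ 5.236 − 0.839 ≈ 4.397 mg/L.

4.4 mg/L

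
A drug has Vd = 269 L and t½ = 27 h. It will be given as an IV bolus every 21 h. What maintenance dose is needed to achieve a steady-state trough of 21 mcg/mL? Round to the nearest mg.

τ/t½ = 21/27 ≈ 0.77778, so f = (1/2)^(21/27) ≈ 0.583265.
Cmin,ss = (D/Vd)·f/(1−f), so D = Cmin,ss·Vd·(1−f)/f.
D = 21 × 269 × (1−f)/f ≈ 21 × 269 × 0.71449 ≈ 4036.15 mg.

4036 mg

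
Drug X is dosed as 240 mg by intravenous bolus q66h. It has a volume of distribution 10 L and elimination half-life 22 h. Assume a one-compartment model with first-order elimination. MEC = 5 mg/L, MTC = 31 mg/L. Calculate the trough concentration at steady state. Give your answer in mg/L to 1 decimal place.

τ = 66 h = 3 half-lives, so f = (1/2)^3 = 0.125.
Accumulation ratio R = 1/(1 − f) = 1/0.875 = 8/7.
Single-dose peak C₀ = D/Vd = 240/10 = 24 mg/L.
Steady-state peak Cmax,ss = C₀·R = 24 × 8/7 ≈ 27.429 mg/L.
Steady-state trough Cmin,ss = Cmax,ss·f ≈ 27.429 × 0.125 ≈ 3.429 mg/L.
Trough 3.4 mg/L vs MEC 5 mg/L: subtherapeutic.

3.4 mg/L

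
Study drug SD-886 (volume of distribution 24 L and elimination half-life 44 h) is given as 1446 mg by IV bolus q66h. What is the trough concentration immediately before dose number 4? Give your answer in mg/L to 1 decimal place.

f = (1/2)^(τ/t½) = (1/2)^(66/44) ≈ 0.3536.
C₀ = D/Vd = 1446/24 ≈ 60.250 mg/L.
Before the 4th dose, 3 doses have been given. Superposition: Cmin = C₀·(f + f² + … + f^3).
≈ 60.250 × (0.3536 + 0.1250 + 0.0442) ≈ 60.250 × 0.5228 ≈ 31.499 mg/L.

31.5 mg/L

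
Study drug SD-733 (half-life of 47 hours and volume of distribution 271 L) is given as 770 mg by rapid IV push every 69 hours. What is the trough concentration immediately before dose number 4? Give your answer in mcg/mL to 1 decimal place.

f = (1/2)^(τ/t½) = (1/2)^(69/47) ≈ 0.3615.
C₀ = D/Vd = 770/271 ≈ 2.841 mcg/mL.
Before the 4th dose, 3 doses have been given. Superposition: Cmin = C₀·(f + f² + … + f^3).
≈ 2.841 × (0.3615 + 0.1307 + 0.0472) ≈ 2.841 × 0.5394 ≈ 1.532 mcg/mL.

1.5 mcg/mL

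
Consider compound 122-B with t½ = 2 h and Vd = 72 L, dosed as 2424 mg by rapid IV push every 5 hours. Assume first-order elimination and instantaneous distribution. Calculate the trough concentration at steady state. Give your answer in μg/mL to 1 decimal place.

7.2 μg/mL

τ/t½ = 5/2 ≈ 2.5, so fraction remaining f = (1/2)^(5/2) ≈ 0.1768.
Each bolus raises the concentration by D/Vd = 2424/72 ≈ 33.667 μg/mL.
Steady-state trough Cmin,ss = C₀·f/(1−f) ≈ 33.667 × 0.1768/0.8232 ≈ 7.231 μg/mL.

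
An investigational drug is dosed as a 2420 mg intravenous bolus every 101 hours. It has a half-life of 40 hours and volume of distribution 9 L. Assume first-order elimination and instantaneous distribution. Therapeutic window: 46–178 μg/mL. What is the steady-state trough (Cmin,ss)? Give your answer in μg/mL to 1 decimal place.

56.5 μg/mL

τ/t½ = 101/40 ≈ 2.525, so fraction remaining f = (1/2)^(101/40) ≈ 0.1737.
Accumulation ratio R = 1/(1 − f) ≈ 1/0.8263 ≈ 1.2102.
Single-dose peak C₀ = D/Vd = 2420/9 ≈ 268.889 μg/mL.
Cmax,ss = C₀/(1 − f) ≈ 268.889/0.8263 ≈ 325.413 μg/mL.
Steady-state trough Cmin,ss = Cmax,ss·f ≈ 325.413 × 0.1737 ≈ 56.524 μg/mL.
Trough 56.5 μg/mL vs MEC 46 μg/mL: adequate.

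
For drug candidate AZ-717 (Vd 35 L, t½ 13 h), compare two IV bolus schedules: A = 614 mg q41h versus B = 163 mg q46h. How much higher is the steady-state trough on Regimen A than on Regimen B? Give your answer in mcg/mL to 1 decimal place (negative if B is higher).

Regimen A: f = (1/2)^(41/13) ≈ 0.1124; Cmin,ss = (614/35)·f/(1−f) ≈ 2.222 mcg/mL.
Regimen B: f = (1/2)^(46/13) ≈ 0.0861; Cmin,ss = (163/35)·f/(1−f) ≈ 0.439 mcg/mL.
Difference ≈ 2.222 − 0.439 ≈ 1.783 mcg/mL.

1.8 mcg/mL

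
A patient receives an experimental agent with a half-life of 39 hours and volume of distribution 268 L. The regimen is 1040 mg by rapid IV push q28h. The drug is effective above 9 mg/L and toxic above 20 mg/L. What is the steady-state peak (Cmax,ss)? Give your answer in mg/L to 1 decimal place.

9.9 mg/L

k = ln2/t½ = ln2/39 ≈ 0.017773 h⁻¹; fraction remaining f = e^(−kτ) = e^(−0.017773×28) ≈ 0.6080.
At steady state, accumulation factor R = 1/(1 − e^(−kτ)) ≈ 2.5510.
Single-dose peak C₀ = D/Vd = 1040/268 ≈ 3.881 mg/L.
Steady-state peak Cmax,ss = C₀·R ≈ 3.881 × 2.5510 ≈ 9.900 mg/L.
Peak 9.9 mg/L vs MTC 20 mg/L: below toxic threshold.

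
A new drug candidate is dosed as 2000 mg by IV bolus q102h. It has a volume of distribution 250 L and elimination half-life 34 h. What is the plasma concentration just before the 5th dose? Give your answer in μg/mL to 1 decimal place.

f = (1/2)^(τ/t½) = (1/2)^(102/34) ≈ 0.1250.
C₀ = D/Vd = 2000/250 ≈ 8.000 μg/mL.
Before the 5th dose, 4 doses have been given. Superposition: Cmin = C₀·(f + f² + … + f^4).
≈ 8.000 × (0.1250 + 0.0156 + 0.0020 + 0.0002) ≈ 8.000 × 0.1428 ≈ 1.142 μg/mL.

1.1 μg/mL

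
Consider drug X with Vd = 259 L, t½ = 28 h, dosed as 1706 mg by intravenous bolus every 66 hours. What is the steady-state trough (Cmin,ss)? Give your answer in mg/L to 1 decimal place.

1.6 mg/L

τ/t½ = 66/28 ≈ 2.3571, so fraction remaining f = (1/2)^(66/28) ≈ 0.1952.
Accumulation ratio R = 1/(1 − f) ≈ 1/0.8048 ≈ 1.2425.
Single-dose peak C₀ = D/Vd = 1706/259 ≈ 6.587 mg/L.
Cmax,ss = C₀/(1 − f) ≈ 6.587/0.8048 ≈ 8.185 mg/L.
One interval later, Cmin,ss = Cmax,ss·e^(−kτ) ≈ 8.185 × 0.1952 ≈ 1.598 mg/L.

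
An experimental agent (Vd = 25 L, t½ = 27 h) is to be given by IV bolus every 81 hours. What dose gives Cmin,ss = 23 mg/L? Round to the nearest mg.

4025 mg

τ/t½ = 81/27 ≈ 3, so f = (1/2)^(81/27) ≈ 0.125000.
Cmin,ss = (D/Vd)·f/(1−f), so D = Cmin,ss·Vd·(1−f)/f.
D = 23 × 25 × (1−f)/f ≈ 23 × 25 × 7.00000 ≈ 4025.00 mg.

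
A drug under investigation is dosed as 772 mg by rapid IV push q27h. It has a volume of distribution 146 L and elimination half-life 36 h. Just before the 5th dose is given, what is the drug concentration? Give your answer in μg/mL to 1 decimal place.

6.8 μg/mL

f = (1/2)^(τ/t½) = (1/2)^(27/36) ≈ 0.5946.
C₀ = D/Vd = 772/146 ≈ 5.288 μg/mL.
Before the 5th dose, 4 doses have been given. Superposition: Cmin = C₀·(f + f² + … + f^4).
≈ 5.288 × (0.5946 + 0.3535 + 0.2102 + 0.1250) ≈ 5.288 × 1.2833 ≈ 6.786 μg/mL.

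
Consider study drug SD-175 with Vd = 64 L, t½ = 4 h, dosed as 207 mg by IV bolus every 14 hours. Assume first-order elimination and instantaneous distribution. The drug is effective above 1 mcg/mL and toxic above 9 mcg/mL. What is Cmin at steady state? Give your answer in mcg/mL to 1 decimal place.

Over one 14-h interval, 14/4 ≈ 3.5 half-lives elapse, leaving f ≈ 0.0884 of each dose.
Single-dose peak C₀ = D/Vd = 207/64 ≈ 3.234 mcg/mL.
Steady-state trough Cmin,ss = C₀·f/(1−f) ≈ 3.234 × 0.0884/0.9116 ≈ 0.314 mcg/mL.
Trough 0.3 mcg/mL vs MEC 1 mcg/mL: subtherapeutic.

0.3 mcg/mL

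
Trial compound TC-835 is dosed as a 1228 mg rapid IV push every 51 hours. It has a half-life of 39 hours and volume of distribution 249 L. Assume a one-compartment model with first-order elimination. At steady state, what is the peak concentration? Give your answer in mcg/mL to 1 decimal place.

8.3 mcg/mL

τ/t½ = 51/39 ≈ 1.3077, so fraction remaining f = (1/2)^(51/39) ≈ 0.4040.
At steady state, accumulation factor R = 1/(1 − e^(−kτ)) ≈ 1.6779.
Single-dose peak C₀ = D/Vd = 1228/249 ≈ 4.932 mcg/mL.
Steady-state peak Cmax,ss = C₀·R ≈ 4.932 × 1.6779 ≈ 8.275 mcg/mL.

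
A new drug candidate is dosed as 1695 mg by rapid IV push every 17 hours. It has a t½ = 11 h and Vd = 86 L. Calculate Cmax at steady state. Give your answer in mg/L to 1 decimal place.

k = ln2/t½ = ln2/11 ≈ 0.063013 h⁻¹; fraction remaining f = e^(−kτ) = e^(−0.063013×17) ≈ 0.3426.
Accumulation ratio R = 1/(1 − f) ≈ 1/0.6574 ≈ 1.5211.
Each bolus raises the concentration by D/Vd = 1695/86 ≈ 19.709 mg/L.
Cmax,ss = C₀/(1 − f) ≈ 19.709/0.6574 ≈ 29.980 mg/L.

30.0 mg/L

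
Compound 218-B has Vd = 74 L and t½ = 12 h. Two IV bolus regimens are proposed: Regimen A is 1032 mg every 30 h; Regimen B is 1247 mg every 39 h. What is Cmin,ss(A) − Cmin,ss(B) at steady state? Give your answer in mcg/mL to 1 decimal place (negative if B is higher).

Regimen A: f = (1/2)^(30/12) ≈ 0.1768; Cmin,ss = (1032/74)·f/(1−f) ≈ 2.995 mcg/mL.
Regimen B: f = (1/2)^(39/12) ≈ 0.1051; Cmin,ss = (1247/74)·f/(1−f) ≈ 1.979 mcg/mL.
Difference ≈ 2.995 − 1.979 ≈ 1.016 mcg/mL.

1.0 mcg/mL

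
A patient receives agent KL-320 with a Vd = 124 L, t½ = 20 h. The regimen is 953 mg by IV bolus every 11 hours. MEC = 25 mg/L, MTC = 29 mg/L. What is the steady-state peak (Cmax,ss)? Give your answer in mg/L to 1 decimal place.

k = ln2/t½ = ln2/20 ≈ 0.034657 h⁻¹; fraction remaining f = e^(−kτ) = e^(−0.034657×11) ≈ 0.6830.
Accumulation ratio R = 1/(1 − f) ≈ 1/0.3170 ≈ 3.1546.
Each bolus raises the concentration by D/Vd = 953/124 ≈ 7.685 mg/L.
Cmax,ss = C₀/(1 − f) ≈ 7.685/0.3170 ≈ 24.243 mg/L.
Peak 24.2 mg/L vs MTC 29 mg/L: below toxic threshold.

24.2 mg/L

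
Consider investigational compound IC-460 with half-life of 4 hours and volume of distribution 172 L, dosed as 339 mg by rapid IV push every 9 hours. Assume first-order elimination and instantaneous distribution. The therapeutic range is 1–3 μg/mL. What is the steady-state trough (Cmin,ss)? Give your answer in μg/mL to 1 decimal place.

0.5 μg/mL

Over one 9-h interval, 9/4 ≈ 2.25 half-lives elapse, leaving f ≈ 0.2102 of each dose.
Each bolus raises the concentration by D/Vd = 339/172 ≈ 1.971 μg/mL.
Steady-state trough Cmin,ss = C₀·f/(1−f) ≈ 1.971 × 0.2102/0.7898 ≈ 0.525 μg/mL.
Trough 0.5 μg/mL vs MEC 1 μg/mL: subtherapeutic.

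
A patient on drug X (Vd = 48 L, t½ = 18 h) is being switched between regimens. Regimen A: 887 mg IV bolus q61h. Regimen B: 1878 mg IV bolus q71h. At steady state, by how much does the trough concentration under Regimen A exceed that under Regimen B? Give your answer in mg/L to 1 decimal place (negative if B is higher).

-0.8 mg/L

Regimen A: f = (1/2)^(61/18) ≈ 0.0955; Cmin,ss = (887/48)·f/(1−f) ≈ 1.951 mg/L.
Regimen B: f = (1/2)^(71/18) ≈ 0.0650; Cmin,ss = (1878/48)·f/(1−f) ≈ 2.720 mg/L.
Difference ≈ 1.951 − 2.720 ≈ -0.769 mg/L.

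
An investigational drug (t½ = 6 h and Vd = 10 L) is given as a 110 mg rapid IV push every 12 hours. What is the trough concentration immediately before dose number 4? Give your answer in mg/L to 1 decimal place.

3.6 mg/L

f = (1/2)^(τ/t½) = (1/2)^(12/6) ≈ 0.2500.
C₀ = D/Vd = 110/10 ≈ 11.000 mg/L.
Before the 4th dose, 3 doses have been given. Superposition: Cmin = C₀·(f + f² + … + f^3).
≈ 11.000 × (0.2500 + 0.0625 + 0.0156) ≈ 11.000 × 0.3281 ≈ 3.609 mg/L.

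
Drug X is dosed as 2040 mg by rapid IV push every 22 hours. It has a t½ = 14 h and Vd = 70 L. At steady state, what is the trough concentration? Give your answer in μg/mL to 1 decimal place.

k = ln2/t½ = ln2/14 ≈ 0.049511 h⁻¹; fraction remaining f = e^(−kτ) = e^(−0.049511×22) ≈ 0.3365.
Each bolus raises the concentration by D/Vd = 2040/70 ≈ 29.143 μg/mL.
Steady-state trough Cmin,ss = C₀·f/(1−f) ≈ 29.143 × 0.3365/0.6635 ≈ 14.780 μg/mL.

14.8 μg/mL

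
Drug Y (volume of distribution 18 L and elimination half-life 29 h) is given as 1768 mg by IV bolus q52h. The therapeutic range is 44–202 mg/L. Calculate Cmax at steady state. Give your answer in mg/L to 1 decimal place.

138.1 mg/L

τ/t½ = 52/29 ≈ 1.7931, so fraction remaining f = (1/2)^(52/29) ≈ 0.2886.
Accumulation ratio R = 1/(1 − f) ≈ 1/0.7114 ≈ 1.4057.
Single-dose peak C₀ = D/Vd = 1768/18 ≈ 98.222 mg/L.
Steady-state peak Cmax,ss = C₀·R ≈ 98.222 × 1.4057 ≈ 138.071 mg/L.
Peak 138.1 mg/L vs MTC 202 mg/L: below toxic threshold.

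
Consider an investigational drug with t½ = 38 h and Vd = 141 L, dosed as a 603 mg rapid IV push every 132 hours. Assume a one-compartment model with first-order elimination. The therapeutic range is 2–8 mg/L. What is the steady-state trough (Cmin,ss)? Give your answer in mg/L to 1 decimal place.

0.4 mg/L

k = ln2/t½ = ln2/38 ≈ 0.018241 h⁻¹; fraction remaining f = e^(−kτ) = e^(−0.018241×132) ≈ 0.0900.
At steady state, accumulation factor R = 1/(1 − e^(−kτ)) ≈ 1.0989.
Single-dose peak C₀ = D/Vd = 603/141 ≈ 4.277 mg/L.
Cmax,ss = C₀/(1 − f) ≈ 4.277/0.9100 ≈ 4.700 mg/L.
Steady-state trough Cmin,ss = Cmax,ss·f ≈ 4.700 × 0.0900 ≈ 0.423 mg/L.
Trough 0.4 mg/L vs MEC 2 mg/L: subtherapeutic.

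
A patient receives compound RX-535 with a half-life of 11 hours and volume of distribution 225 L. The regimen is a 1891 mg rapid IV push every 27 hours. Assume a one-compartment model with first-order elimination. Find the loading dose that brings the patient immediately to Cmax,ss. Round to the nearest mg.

2313 mg

f = (1/2)^(27/11) ≈ 0.182435; accumulation ratio R = 1/(1−f) ≈ 1.22314.
Loading dose to hit Cmax,ss on first dose: D_load = D_maint·R ≈ 1891 × 1.22314 ≈ 2312.96 mg.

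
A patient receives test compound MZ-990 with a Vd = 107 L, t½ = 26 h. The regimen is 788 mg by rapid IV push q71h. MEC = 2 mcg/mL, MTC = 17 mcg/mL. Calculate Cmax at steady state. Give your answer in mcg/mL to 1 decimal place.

8.7 mcg/mL

Over one 71-h interval, 71/26 ≈ 2.7308 half-lives elapse, leaving f ≈ 0.1506 of each dose.
At steady state, accumulation factor R = 1/(1 − e^(−kτ)) ≈ 1.1773.
Single-dose peak C₀ = D/Vd = 788/107 ≈ 7.364 mcg/mL.
Steady-state peak Cmax,ss = C₀·R ≈ 7.364 × 1.1773 ≈ 8.670 mcg/mL.
Peak 8.7 mcg/mL vs MTC 17 mcg/mL: below toxic threshold.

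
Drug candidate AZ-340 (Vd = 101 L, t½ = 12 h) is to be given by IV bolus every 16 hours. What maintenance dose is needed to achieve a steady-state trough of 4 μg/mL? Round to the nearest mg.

τ/t½ = 16/12 ≈ 1.3333, so f = (1/2)^(16/12) ≈ 0.396850.
Cmin,ss = (D/Vd)·f/(1−f), so D = Cmin,ss·Vd·(1−f)/f.
D = 4 × 101 × (1−f)/f ≈ 4 × 101 × 1.51984 ≈ 614.02 mg.

614 mg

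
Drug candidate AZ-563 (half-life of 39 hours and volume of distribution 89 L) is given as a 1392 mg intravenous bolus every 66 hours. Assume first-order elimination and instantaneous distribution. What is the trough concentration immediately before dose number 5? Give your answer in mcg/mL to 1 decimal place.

f = (1/2)^(τ/t½) = (1/2)^(66/39) ≈ 0.3094.
C₀ = D/Vd = 1392/89 ≈ 15.640 mcg/mL.
Before the 5th dose, 4 doses have been given. Superposition: Cmin = C₀·(f + f² + … + f^4).
≈ 15.640 × (0.3094 + 0.0957 + 0.0296 + 0.0092) ≈ 15.640 × 0.4439 ≈ 6.943 mcg/mL.

6.9 mcg/mL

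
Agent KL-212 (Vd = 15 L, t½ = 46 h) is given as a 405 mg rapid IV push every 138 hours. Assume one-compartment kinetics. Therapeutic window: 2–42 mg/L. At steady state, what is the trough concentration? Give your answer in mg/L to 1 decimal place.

τ = 138 h = 3 half-lives, so f = (1/2)^3 = 0.125.
Accumulation ratio R = 1/(1 − f) = 1/0.875 = 8/7.
Single-dose peak C₀ = D/Vd = 405/15 = 27 mg/L.
Steady-state peak Cmax,ss = C₀·R = 27 × 8/7 ≈ 30.857 mg/L.
Steady-state trough Cmin,ss = Cmax,ss·f ≈ 30.857 × 0.125 ≈ 3.857 mg/L.
Trough 3.9 mg/L vs MEC 2 mg/L: adequate.

3.9 mg/L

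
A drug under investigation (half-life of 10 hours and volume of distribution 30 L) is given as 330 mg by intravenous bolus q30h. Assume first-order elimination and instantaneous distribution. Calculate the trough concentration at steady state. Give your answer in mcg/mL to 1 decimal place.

τ = 30 h = 3 half-lives, so f = (1/2)^3 = 0.125.
At steady state, R = 1/(1 − 0.125) = 8/7.
Single-dose peak C₀ = D/Vd = 330/30 = 11 mcg/mL.
Steady-state peak Cmax,ss = C₀·R = 11 × 8/7 ≈ 12.571 mcg/mL.
Steady-state trough Cmin,ss = Cmax,ss·f ≈ 12.571 × 0.125 ≈ 1.571 mcg/mL.

1.6 mcg/mL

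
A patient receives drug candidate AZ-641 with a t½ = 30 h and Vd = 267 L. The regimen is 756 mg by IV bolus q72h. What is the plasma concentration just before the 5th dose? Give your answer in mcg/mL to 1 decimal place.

0.7 mcg/mL

f = (1/2)^(τ/t½) = (1/2)^(72/30) ≈ 0.1895.
C₀ = D/Vd = 756/267 ≈ 2.831 mcg/mL.
Before the 5th dose, 4 doses have been given. Superposition: Cmin = C₀·(f + f² + … + f^4).
≈ 2.831 × (0.1895 + 0.0359 + 0.0068 + 0.0013) ≈ 2.831 × 0.2335 ≈ 0.661 mcg/mL.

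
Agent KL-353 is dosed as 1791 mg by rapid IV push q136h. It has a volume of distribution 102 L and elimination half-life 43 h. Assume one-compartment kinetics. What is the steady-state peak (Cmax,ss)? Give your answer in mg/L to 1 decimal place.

k = ln2/t½ = ln2/43 ≈ 0.016120 h⁻¹; fraction remaining f = e^(−kτ) = e^(−0.016120×136) ≈ 0.1117.
Accumulation ratio R = 1/(1 − f) ≈ 1/0.8883 ≈ 1.1257.
Single-dose peak C₀ = D/Vd = 1791/102 ≈ 17.559 mg/L.
Steady-state peak Cmax,ss = C₀·R ≈ 17.559 × 1.1257 ≈ 19.766 mg/L.

19.8 mg/L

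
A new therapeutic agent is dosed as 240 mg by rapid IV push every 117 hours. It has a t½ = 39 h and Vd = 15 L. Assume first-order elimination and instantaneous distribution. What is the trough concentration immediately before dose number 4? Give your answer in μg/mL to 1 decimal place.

2.3 μg/mL

f = (1/2)^(τ/t½) = (1/2)^(117/39) ≈ 0.1250.
C₀ = D/Vd = 240/15 ≈ 16.000 μg/mL.
Before the 4th dose, 3 doses have been given. Superposition: Cmin = C₀·(f + f² + … + f^3).
≈ 16.000 × (0.1250 + 0.0156 + 0.0020) ≈ 16.000 × 0.1426 ≈ 2.282 μg/mL.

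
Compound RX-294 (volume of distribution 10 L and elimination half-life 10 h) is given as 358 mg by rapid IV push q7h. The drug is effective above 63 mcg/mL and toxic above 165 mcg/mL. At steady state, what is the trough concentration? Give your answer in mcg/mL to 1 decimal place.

57.3 mcg/mL

Over one 7-h interval, 7/10 ≈ 0.7 half-lives elapse, leaving f ≈ 0.6156 of each dose.
Single-dose peak C₀ = D/Vd = 358/10 ≈ 35.800 mcg/mL.
Steady-state trough Cmin,ss = C₀·f/(1−f) ≈ 35.800 × 0.6156/0.3844 ≈ 57.332 mcg/mL.
Trough 57.3 mcg/mL vs MEC 63 mcg/mL: subtherapeutic.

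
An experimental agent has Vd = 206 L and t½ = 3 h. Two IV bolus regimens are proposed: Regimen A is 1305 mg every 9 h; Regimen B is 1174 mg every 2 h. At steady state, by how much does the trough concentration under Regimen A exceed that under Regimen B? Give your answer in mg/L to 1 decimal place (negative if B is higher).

Regimen A: f = (1/2)^(9/3) ≈ 0.1250; Cmin,ss = (1305/206)·f/(1−f) ≈ 0.905 mg/L.
Regimen B: f = (1/2)^(2/3) ≈ 0.6300; Cmin,ss = (1174/206)·f/(1−f) ≈ 9.704 mg/L.
Difference ≈ 0.905 − 9.704 ≈ -8.799 mg/L.

-8.8 mg/L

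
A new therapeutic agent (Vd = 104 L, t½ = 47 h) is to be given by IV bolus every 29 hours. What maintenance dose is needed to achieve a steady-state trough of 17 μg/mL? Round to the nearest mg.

944 mg

τ/t½ = 29/47 ≈ 0.61702, so f = (1/2)^(29/47) ≈ 0.652016.
Cmin,ss = (D/Vd)·f/(1−f), so D = Cmin,ss·Vd·(1−f)/f.
D = 17 × 104 × (1−f)/f ≈ 17 × 104 × 0.53370 ≈ 943.58 mg.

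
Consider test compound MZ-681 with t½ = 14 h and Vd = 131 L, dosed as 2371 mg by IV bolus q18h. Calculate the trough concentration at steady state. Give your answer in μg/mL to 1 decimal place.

k = ln2/t½ = ln2/14 ≈ 0.049511 h⁻¹; fraction remaining f = e^(−kτ) = e^(−0.049511×18) ≈ 0.4102.
Each bolus raises the concentration by D/Vd = 2371/131 ≈ 18.099 μg/mL.
Steady-state trough Cmin,ss = C₀·f/(1−f) ≈ 18.099 × 0.4102/0.5898 ≈ 12.588 μg/mL.

12.6 μg/mL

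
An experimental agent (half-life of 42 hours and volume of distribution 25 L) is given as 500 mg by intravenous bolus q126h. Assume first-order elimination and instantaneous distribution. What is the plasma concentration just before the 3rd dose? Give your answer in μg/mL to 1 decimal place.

2.8 μg/mL

f = (1/2)^(τ/t½) = (1/2)^(126/42) ≈ 0.1250.
C₀ = D/Vd = 500/25 ≈ 20.000 μg/mL.
Before the 3rd dose, 2 doses have been given. Superposition: Cmin = C₀·(f + f²).
≈ 20.000 × (0.1250 + 0.0156) ≈ 20.000 × 0.1406 ≈ 2.812 μg/mL.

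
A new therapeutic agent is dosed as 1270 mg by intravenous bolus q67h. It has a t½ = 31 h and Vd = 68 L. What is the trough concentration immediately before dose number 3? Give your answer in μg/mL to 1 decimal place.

5.1 μg/mL

f = (1/2)^(τ/t½) = (1/2)^(67/31) ≈ 0.2236.
C₀ = D/Vd = 1270/68 ≈ 18.676 μg/mL.
Before the 3rd dose, 2 doses have been given. Superposition: Cmin = C₀·(f + f²).
≈ 18.676 × (0.2236 + 0.0500) ≈ 18.676 × 0.2736 ≈ 5.110 μg/mL.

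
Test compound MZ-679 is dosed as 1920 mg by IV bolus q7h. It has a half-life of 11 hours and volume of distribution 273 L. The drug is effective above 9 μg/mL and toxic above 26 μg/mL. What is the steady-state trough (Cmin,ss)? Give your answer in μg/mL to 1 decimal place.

12.7 μg/mL

k = ln2/t½ = ln2/11 ≈ 0.063013 h⁻¹; fraction remaining f = e^(−kτ) = e^(−0.063013×7) ≈ 0.6433.
Accumulation ratio R = 1/(1 − f) ≈ 1/0.3567 ≈ 2.8035.
Single-dose peak C₀ = D/Vd = 1920/273 ≈ 7.033 μg/mL.
Cmax,ss = C₀/(1 − f) ≈ 7.033/0.3567 ≈ 19.717 μg/mL.
Steady-state trough Cmin,ss = Cmax,ss·f ≈ 19.717 × 0.6433 ≈ 12.684 μg/mL.
Trough 12.7 μg/mL vs MEC 9 μg/mL: adequate.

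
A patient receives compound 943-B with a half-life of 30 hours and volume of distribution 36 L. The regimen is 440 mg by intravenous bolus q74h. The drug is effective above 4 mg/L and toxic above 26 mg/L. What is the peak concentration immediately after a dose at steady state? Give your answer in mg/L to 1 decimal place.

Over one 74-h interval, 74/30 ≈ 2.4667 half-lives elapse, leaving f ≈ 0.1809 of each dose.
At steady state, accumulation factor R = 1/(1 − e^(−kτ)) ≈ 1.2209.
Each bolus raises the concentration by D/Vd = 440/36 ≈ 12.222 mg/L.
Steady-state peak Cmax,ss = C₀·R ≈ 12.222 × 1.2209 ≈ 14.922 mg/L.
Peak 14.9 mg/L vs MTC 26 mg/L: below toxic threshold.

14.9 mg/L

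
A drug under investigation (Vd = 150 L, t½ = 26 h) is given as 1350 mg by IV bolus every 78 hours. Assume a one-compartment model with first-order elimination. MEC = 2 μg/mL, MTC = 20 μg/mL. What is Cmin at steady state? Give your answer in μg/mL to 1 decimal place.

The dosing interval is 3 half-lives, so f = 2^(−3) = 0.125.
Accumulation ratio R = 1/(1 − f) = 1/0.875 = 8/7.
Single-dose peak C₀ = D/Vd = 1350/150 = 9 μg/mL.
Steady-state peak Cmax,ss = C₀·R = 9 × 8/7 ≈ 10.286 μg/mL.
Steady-state trough Cmin,ss = Cmax,ss·f ≈ 10.286 × 0.125 ≈ 1.286 μg/mL.
Trough 1.3 μg/mL vs MEC 2 μg/mL: subtherapeutic.

1.3 μg/mL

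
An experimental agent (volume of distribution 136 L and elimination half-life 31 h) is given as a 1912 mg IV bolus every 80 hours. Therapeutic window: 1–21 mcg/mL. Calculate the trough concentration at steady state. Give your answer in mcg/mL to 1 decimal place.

k = ln2/t½ = ln2/31 ≈ 0.022360 h⁻¹; fraction remaining f = e^(−kτ) = e^(−0.022360×80) ≈ 0.1672.
Each bolus raises the concentration by D/Vd = 1912/136 ≈ 14.059 mcg/mL.
Steady-state trough Cmin,ss = C₀·f/(1−f) ≈ 14.059 × 0.1672/0.8328 ≈ 2.823 mcg/mL.
Trough 2.8 mcg/mL vs MEC 1 mcg/mL: adequate.

2.8 mcg/mL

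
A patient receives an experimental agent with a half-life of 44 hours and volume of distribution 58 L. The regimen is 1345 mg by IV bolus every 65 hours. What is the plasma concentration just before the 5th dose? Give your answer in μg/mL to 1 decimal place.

f = (1/2)^(τ/t½) = (1/2)^(65/44) ≈ 0.3592.
C₀ = D/Vd = 1345/58 ≈ 23.190 μg/mL.
Before the 5th dose, 4 doses have been given. Superposition: Cmin = C₀·(f + f² + … + f^4).
≈ 23.190 × (0.3592 + 0.1290 + 0.0463 + 0.0166) ≈ 23.190 × 0.5511 ≈ 12.780 μg/mL.

12.8 μg/mL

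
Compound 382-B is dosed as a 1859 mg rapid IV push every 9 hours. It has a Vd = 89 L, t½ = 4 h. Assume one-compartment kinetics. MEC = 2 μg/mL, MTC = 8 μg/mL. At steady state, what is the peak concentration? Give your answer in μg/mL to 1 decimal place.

26.4 μg/mL

k = ln2/t½ = ln2/4 ≈ 0.173287 h⁻¹; fraction remaining f = e^(−kτ) = e^(−0.173287×9) ≈ 0.2102.
At steady state, accumulation factor R = 1/(1 − e^(−kτ)) ≈ 1.2661.
Each bolus raises the concentration by D/Vd = 1859/89 ≈ 20.888 μg/mL.
Steady-state peak Cmax,ss = C₀·R ≈ 20.888 × 1.2661 ≈ 26.446 μg/mL.
Peak 26.4 μg/mL vs MTC 8 μg/mL: exceeds toxic threshold.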